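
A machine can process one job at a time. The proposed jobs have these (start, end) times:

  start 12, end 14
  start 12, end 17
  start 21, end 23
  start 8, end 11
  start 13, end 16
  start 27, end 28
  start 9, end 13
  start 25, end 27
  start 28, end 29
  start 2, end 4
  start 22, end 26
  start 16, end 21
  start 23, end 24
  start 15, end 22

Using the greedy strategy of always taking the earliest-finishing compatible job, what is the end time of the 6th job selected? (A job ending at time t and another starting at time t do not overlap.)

Greedy by earliest finish: after sorting by end time, pick each interval compatible with the last pick.
Sorted by end: (2,4)  (8,11)  (9,13)  (12,14)  (13,16)  (12,17)  (16,21)  (15,22)  (21,23)  (23,24)  (22,26)  (25,27)  (27,28)  (28,29)
take (2,4); take (8,11); take (12,14); skip (12,17); take (16,21); take (21,23); take (23,24); take (25,27); take (27,28); take (28,29).
Selected: (2,4) (8,11) (12,14) (16,21) (21,23) (23,24) (25,27) (27,28) (28,29)

24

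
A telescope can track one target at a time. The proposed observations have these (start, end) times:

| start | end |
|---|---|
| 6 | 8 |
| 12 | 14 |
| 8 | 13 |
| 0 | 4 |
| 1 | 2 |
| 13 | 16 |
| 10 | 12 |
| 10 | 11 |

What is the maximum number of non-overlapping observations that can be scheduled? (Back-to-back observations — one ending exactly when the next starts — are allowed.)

Order by finish time; keep every interval that doesn't clash with the previous kept one.
Sorted by end: (1,2)  (0,4)  (6,8)  (10,11)  (10,12)  (8,13)  (12,14)  (13,16)
take (1,2); take (6,8); take (10,11); skip (8,13); take (12,14).
Selected 4 observations.

4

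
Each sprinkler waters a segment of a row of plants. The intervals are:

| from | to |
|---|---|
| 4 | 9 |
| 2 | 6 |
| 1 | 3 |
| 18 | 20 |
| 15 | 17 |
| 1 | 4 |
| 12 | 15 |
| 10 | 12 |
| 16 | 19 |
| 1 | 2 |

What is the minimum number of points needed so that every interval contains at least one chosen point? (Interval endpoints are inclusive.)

Process intervals by earliest right end; each time one isn't hit yet, stab at its right endpoint.
Sorted: [1,2] [1,3] [1,4] [2,6] [4,9] [10,12] [12,15] [15,17] [16,19] [18,20]
{[1,2],[1,3],[1,4],[2,6]} hit by 2; {[4,9]} hit by 9; {[10,12],[12,15]} hit by 12; {[15,17],[16,19]} hit by 17; {[18,20]} hit by 20.
Points: 2, 9, 12, 17, 20 (5 total).

5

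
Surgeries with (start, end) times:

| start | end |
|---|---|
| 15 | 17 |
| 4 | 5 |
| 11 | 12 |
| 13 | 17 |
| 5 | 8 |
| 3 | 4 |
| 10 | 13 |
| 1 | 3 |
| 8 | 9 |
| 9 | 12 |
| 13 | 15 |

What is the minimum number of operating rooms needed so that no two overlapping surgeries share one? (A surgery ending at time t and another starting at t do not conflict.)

Events (time:±→running): 1:+→1 3:-→0 3:+→1 4:-→0 4:+→1 5:-→0 5:+→1 8:-→0 8:+→1 9:-→0 9:+→1 10:+→2 11:+→3 … peak 3.

3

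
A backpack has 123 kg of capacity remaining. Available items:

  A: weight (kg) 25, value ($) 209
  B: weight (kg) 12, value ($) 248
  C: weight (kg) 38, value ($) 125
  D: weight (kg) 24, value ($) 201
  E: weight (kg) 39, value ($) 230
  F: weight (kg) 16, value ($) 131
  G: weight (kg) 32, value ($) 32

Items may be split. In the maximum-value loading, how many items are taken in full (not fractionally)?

5

Greedy by value/weight ratio, highest first.
Ratios (sorted): B 20.67, D 8.38, A 8.36, F 8.19, E 5.90, C 3.29, G 1.00
take B (12 @ 248); take D (24 @ 201); take A (25 @ 209); take F (16 @ 131); take E (39 @ 230); take 7/38 of C → 23.03. Capacity used 123/123.
5 item(s) taken whole; one partial (take 7/38 of C).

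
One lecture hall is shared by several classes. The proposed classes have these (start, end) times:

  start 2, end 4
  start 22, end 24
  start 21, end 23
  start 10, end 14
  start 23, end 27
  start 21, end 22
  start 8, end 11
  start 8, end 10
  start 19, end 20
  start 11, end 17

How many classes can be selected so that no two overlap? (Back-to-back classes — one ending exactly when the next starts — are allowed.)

6

Greedy by earliest finish: after sorting by end time, pick each interval compatible with the last pick.
By end time: (2,4), (8,10), (8,11), (10,14), (11,17), (19,20), (21,22), (21,23), (22,24), (23,27).
Pick (2,4); next start ≥ 4 → (8,10); next start ≥ 10 → (10,14); next start ≥ 14 → (19,20); next start ≥ 20 → (21,22); next start ≥ 22 → (22,24).
Selected 6 classes.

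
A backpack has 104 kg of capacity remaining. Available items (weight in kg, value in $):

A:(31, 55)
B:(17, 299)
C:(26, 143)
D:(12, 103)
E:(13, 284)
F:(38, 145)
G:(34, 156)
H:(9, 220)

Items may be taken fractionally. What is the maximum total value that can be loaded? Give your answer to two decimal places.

1172.88

Sort by value per unit weight and fill in that order.
Order: H (220/9=24.44) > E (284/13=21.85) > B (299/17=17.59) > D (103/12=8.58) > C (143/26=5.50) > G (156/34=4.59) > F (145/38=3.82) > A (55/31=1.77)
Fill: take H (9 @ 220) → take E (13 @ 284) → take B (17 @ 299) → take D (12 @ 103) → take C (26 @ 143) → take 27/34 of G → 123.88; 104/104 used.
Total value = 1172.88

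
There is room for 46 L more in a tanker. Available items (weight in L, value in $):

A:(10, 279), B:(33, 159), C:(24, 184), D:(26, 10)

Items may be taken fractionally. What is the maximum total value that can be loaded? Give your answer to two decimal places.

520.82

Greedy by value/weight ratio, highest first.
Order: A (279/10=27.90) > C (184/24=7.67) > B (159/33=4.82) > D (10/26=0.38)
Fill: take A (10 @ 279) → take C (24 @ 184) → take 12/33 of B → 57.82; 46/46 used.
Total value = 520.82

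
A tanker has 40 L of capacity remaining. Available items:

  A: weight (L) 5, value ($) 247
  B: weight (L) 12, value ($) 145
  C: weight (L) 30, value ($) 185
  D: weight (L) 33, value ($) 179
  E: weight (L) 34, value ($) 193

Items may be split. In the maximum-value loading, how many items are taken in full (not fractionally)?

Sort by value per unit weight and fill in that order.
Order: A (247/5=49.40) > B (145/12=12.08) > C (185/30=6.17) > E (193/34=5.68) > D (179/33=5.42)
Fill: take A (5 @ 247) → take B (12 @ 145) → take 23/30 of C → 141.83; 40/40 used.
2 item(s) taken whole; one partial (take 23/30 of C).

2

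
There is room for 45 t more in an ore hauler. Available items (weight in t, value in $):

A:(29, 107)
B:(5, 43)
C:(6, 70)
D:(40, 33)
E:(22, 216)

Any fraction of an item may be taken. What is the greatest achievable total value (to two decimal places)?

Order: C (70/6=11.67) > E (216/22=9.82) > B (43/5=8.60) > A (107/29=3.69) > D (33/40=0.82)
Fill: take C (6 @ 70) → take E (22 @ 216) → take B (5 @ 43) → take 12/29 of A → 44.28; 45/45 used.
Total value = 373.28

373.28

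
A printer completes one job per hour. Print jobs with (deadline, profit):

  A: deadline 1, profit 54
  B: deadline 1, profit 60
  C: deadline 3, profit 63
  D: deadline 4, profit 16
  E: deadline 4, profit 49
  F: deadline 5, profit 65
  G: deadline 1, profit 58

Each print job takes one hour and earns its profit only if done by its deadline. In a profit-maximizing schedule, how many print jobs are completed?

Sort by profit descending; place each in the latest free slot ≤ its deadline.
By profit: F(d5,65), C(d3,63), B(d1,60), G(d1,58), A(d1,54), E(d4,49), D(d4,16)
F→slot 5; C→slot 3; B→slot 1; G skipped; A skipped; E→slot 4; D→slot 2.
5 of 7 scheduled.

5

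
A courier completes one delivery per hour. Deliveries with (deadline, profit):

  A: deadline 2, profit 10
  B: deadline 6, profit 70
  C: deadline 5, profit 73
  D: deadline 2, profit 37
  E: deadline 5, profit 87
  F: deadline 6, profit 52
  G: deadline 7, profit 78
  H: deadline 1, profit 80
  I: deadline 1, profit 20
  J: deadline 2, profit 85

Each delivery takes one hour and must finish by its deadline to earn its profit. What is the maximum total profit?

525

Take jobs in profit order; each goes to the latest open slot no later than its deadline.
Profit order: E=87 J=85 H=80 G=78 C=73 B=70 F=52 D=37 I=20 A=10
Assign: E→slot 5, J→slot 2, H→slot 1, G→slot 7, C→slot 4, B→slot 6, F→slot 3, D skipped, I skipped, A skipped.
Slots: [1:H] [2:J] [3:F] [4:C] [5:E] [6:B] [7:G]
Profit = 80 + 85 + 52 + 73 + 87 + 70 + 78 = 525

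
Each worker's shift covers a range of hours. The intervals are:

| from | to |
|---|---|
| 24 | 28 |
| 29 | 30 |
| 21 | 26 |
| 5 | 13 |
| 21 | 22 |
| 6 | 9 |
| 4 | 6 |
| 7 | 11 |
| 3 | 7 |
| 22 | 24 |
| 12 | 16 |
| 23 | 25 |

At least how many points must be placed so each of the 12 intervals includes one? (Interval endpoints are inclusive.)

6

Sort by right endpoint; whenever an interval is uncovered, place a point at its right end.
By right end: [4,6]  [3,7]  [6,9]  [7,11]  [5,13]  [12,16]  [21,22]  [22,24]  [23,25]  [21,26]  [24,28]  [29,30]
[4,6] uncovered → point at 6; [7,11] uncovered → point at 11; [12,16] uncovered → point at 16; [21,22] uncovered → point at 22; [23,25] uncovered → point at 25; [29,30] uncovered → point at 30.
Points: 6, 11, 16, 22, 25, 30 (6 total).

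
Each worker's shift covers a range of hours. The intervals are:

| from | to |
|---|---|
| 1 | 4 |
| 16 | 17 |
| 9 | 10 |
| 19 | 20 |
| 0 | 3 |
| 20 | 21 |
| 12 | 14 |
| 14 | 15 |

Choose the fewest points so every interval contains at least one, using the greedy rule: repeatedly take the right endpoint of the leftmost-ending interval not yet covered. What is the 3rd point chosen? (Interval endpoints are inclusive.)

14

By right end: [0,3]  [1,4]  [9,10]  [12,14]  [14,15]  [16,17]  [19,20]  [20,21]
[0,3] uncovered → point at 3; [9,10] uncovered → point at 10; [12,14] uncovered → point at 14; [16,17] uncovered → point at 17; [19,20] uncovered → point at 20.
Points: 3, 10, 14, 17, 20 (5 total).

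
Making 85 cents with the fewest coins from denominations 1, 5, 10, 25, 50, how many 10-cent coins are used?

85 − 1×50→35 − 1×25→10 − 1×10→0
Count of 10: 1

1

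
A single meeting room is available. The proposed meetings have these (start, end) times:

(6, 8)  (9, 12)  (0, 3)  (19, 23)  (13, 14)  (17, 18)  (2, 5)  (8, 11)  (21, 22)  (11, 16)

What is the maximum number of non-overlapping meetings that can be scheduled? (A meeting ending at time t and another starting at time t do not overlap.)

Sorted by end: (0,3)  (2,5)  (6,8)  (8,11)  (9,12)  (13,14)  (11,16)  (17,18)  (21,22)  (19,23)
take (0,3); take (6,8); take (8,11); take (13,14); take (17,18); take (21,22); skip (19,23).
Selected 6 meetings.

6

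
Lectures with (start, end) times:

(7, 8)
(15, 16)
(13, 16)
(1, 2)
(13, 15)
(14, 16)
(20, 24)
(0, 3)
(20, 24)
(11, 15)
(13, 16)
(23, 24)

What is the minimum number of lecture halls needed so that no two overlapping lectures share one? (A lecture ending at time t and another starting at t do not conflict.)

5

The answer is the maximum number of intervals overlapping at any instant.
starts: [0, 1, 7, 11, 13, 13, 13, 14, 15, 20, 20, 23]
ends:   [2, 3, 8, 15, 15, 16, 16, 16, 16, 24, 24, 24]
s0→1 s1→2 e2→1 e3→0 s7→1 e8→0 s11→1 s13→2 s13→3 s13→4 s14→5  — peak 5.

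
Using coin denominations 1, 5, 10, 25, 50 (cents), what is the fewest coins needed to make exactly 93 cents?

Greedy: take as many of the largest coin as possible, then repeat with the remainder.
93 = 1×50 + 1×25 + 1×10 + 1×5 + 3×1
Total coins = 1 + 1 + 1 + 1 + 3 = 7

7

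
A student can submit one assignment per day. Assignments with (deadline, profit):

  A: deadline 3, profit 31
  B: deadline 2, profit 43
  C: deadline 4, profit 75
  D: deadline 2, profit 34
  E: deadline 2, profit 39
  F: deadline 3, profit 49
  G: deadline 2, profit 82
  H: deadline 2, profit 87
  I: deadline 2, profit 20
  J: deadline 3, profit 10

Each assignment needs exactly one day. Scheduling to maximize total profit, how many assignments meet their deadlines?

Take jobs in profit order; each goes to the latest open slot no later than its deadline.
By profit: H(d2,87), G(d2,82), C(d4,75), F(d3,49), B(d2,43), E(d2,39), D(d2,34), A(d3,31), I(d2,20), J(d3,10)
H→slot 2; G→slot 1; C→slot 4; F→slot 3; B skipped; E skipped; D skipped; A skipped; I skipped; J skipped.
4 of 10 scheduled.

4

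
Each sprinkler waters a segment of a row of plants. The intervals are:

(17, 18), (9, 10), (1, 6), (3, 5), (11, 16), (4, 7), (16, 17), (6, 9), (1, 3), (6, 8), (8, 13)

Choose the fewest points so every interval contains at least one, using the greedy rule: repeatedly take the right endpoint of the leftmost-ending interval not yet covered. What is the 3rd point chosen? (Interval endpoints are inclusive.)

Process intervals by earliest right end; each time one isn't hit yet, stab at its right endpoint.
By right end: [1,3]  [3,5]  [1,6]  [4,7]  [6,8]  [6,9]  [9,10]  [8,13]  [11,16]  [16,17]  [17,18]
[1,3] uncovered → point at 3; [4,7] uncovered → point at 7; [9,10] uncovered → point at 10; [11,16] uncovered → point at 16; [17,18] uncovered → point at 18.
Points: 3, 7, 10, 16, 18 (5 total).

10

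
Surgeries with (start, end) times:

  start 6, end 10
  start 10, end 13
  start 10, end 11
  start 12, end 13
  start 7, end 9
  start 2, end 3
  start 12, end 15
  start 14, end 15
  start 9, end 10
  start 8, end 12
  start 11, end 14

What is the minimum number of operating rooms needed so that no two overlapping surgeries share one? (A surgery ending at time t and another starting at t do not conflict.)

The answer is the maximum number of intervals overlapping at any instant.
Events (time:±→running): 2:+→1 3:-→0 6:+→1 7:+→2 8:+→3 9:-→2 9:+→3 10:-→2 10:-→1 10:+→2 10:+→3 11:-→2 11:+→3 12:-→2 12:+→3 12:+→4 … peak 4.

4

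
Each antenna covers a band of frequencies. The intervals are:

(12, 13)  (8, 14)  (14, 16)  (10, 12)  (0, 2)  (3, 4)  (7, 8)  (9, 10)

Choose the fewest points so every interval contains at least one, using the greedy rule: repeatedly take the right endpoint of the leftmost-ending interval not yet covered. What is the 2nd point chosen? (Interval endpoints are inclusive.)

Sort by right endpoint; whenever an interval is uncovered, place a point at its right end.
Sorted: [0,2] [3,4] [7,8] [9,10] [10,12] [12,13] [8,14] [14,16]
{[0,2]} hit by 2; {[3,4]} hit by 4; {[7,8]} hit by 8; {[9,10],[10,12]} hit by 10; {[12,13],[8,14]} hit by 13; {[14,16]} hit by 16.
Points: 2, 4, 8, 10, 13, 16 (6 total).

4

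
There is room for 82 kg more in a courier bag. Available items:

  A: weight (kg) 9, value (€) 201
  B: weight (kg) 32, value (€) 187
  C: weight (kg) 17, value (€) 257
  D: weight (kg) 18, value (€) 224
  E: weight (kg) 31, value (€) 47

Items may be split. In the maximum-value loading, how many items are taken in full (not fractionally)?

4

Sort by value per unit weight and fill in that order.
Order: A (201/9=22.33) > C (257/17=15.12) > D (224/18=12.44) > B (187/32=5.84) > E (47/31=1.52)
Fill: take A (9 @ 201) → take C (17 @ 257) → take D (18 @ 224) → take B (32 @ 187) → take 6/31 of E → 9.10; 82/82 used.
4 item(s) taken whole; one partial (take 6/31 of E).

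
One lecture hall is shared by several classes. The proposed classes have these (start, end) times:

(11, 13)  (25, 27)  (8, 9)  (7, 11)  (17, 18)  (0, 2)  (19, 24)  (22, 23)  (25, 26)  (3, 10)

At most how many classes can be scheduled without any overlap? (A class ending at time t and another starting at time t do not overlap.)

Sorted by end: (0,2)  (8,9)  (3,10)  (7,11)  (11,13)  (17,18)  (22,23)  (19,24)  (25,26)  (25,27)
take (0,2); take (8,9); skip (3,10); take (11,13); take (17,18); take (22,23); take (25,26).
Selected 6 classes.

6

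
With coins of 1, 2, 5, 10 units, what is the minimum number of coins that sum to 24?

Use the largest denomination that fits, subtract, and repeat.
24 = 2×10 + 2×2
Total coins = 2 + 2 = 4

4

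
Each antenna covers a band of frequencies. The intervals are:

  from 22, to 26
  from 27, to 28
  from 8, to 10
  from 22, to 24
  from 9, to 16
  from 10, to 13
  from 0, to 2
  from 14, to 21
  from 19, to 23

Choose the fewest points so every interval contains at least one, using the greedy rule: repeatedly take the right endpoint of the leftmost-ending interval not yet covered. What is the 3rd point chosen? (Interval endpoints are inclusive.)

Sort by right endpoint; whenever an interval is uncovered, place a point at its right end.
Sorted: [0,2] [8,10] [10,13] [9,16] [14,21] [19,23] [22,24] [22,26] [27,28]
{[0,2]} hit by 2; {[8,10],[10,13],[9,16]} hit by 10; {[14,21],[19,23]} hit by 21; {[22,24],[22,26]} hit by 24; {[27,28]} hit by 28.
Points: 2, 10, 21, 24, 28 (5 total).

21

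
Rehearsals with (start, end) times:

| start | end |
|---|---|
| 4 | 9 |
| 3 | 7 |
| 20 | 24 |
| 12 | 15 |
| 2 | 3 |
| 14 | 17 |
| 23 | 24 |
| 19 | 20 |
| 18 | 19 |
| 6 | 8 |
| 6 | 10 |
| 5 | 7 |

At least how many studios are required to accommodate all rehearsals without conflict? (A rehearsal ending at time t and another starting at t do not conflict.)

5

Count concurrent intervals with a sweep; the peak is the room count.
Events (time:±→running): 2:+→1 3:-→0 3:+→1 4:+→2 5:+→3 6:+→4 6:+→5 … peak 5.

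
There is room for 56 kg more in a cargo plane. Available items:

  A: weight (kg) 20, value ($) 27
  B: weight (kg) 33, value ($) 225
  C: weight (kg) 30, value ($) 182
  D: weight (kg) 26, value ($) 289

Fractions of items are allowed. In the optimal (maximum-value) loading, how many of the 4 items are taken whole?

1

Ratios (sorted): D 11.12, B 6.82, C 6.07, A 1.35
take D (26 @ 289); take 30/33 of B → 204.55. Capacity used 56/56.
1 item(s) taken whole; one partial (take 30/33 of B).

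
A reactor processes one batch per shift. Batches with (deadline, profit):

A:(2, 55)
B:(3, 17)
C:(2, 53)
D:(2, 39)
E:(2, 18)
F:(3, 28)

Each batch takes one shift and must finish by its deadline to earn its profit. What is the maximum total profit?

Take jobs in profit order; each goes to the latest open slot no later than its deadline.
By profit: A(d2,55), C(d2,53), D(d2,39), F(d3,28), E(d2,18), B(d3,17)
A→slot 2; C→slot 1; D skipped; F→slot 3; E skipped; B skipped.
Profit = 53 + 55 + 28 = 136

136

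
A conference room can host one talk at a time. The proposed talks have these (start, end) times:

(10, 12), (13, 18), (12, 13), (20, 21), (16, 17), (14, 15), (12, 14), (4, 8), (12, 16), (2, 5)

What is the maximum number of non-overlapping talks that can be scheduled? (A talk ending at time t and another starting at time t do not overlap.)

Sort by end time and greedily take each interval whose start is ≥ the last chosen end.
By end time: (2,5), (4,8), (10,12), (12,13), (12,14), (14,15), (12,16), (16,17), (13,18), (20,21).
Pick (2,5); next start ≥ 5 → (10,12); next start ≥ 12 → (12,13); next start ≥ 13 → (14,15); next start ≥ 15 → (16,17); next start ≥ 17 → (20,21).
Selected 6 talks.

6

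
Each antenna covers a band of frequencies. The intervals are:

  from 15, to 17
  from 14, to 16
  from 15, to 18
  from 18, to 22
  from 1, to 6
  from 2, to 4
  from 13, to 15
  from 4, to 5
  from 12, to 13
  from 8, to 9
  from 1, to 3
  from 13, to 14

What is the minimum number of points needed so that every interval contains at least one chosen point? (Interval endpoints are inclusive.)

6

Sorted: [1,3] [2,4] [4,5] [1,6] [8,9] [12,13] [13,14] [13,15] [14,16] [15,17] [15,18] [18,22]
{[1,3],[2,4]} hit by 3; {[4,5],[1,6]} hit by 5; {[8,9]} hit by 9; {[12,13],[13,14],[13,15]} hit by 13; {[14,16],[15,17],[15,18]} hit by 16; {[18,22]} hit by 22.
Points: 3, 5, 9, 13, 16, 22 (6 total).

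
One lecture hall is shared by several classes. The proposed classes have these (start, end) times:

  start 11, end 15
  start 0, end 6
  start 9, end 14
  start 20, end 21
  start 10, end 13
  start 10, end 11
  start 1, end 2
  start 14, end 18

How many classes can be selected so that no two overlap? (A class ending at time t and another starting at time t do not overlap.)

Greedy by earliest finish: after sorting by end time, pick each interval compatible with the last pick.
By end time: (1,2), (0,6), (10,11), (10,13), (9,14), (11,15), (14,18), (20,21).
Pick (1,2); next start ≥ 2 → (10,11); next start ≥ 11 → (11,15); next start ≥ 15 → (20,21).
Selected 4 classes.

4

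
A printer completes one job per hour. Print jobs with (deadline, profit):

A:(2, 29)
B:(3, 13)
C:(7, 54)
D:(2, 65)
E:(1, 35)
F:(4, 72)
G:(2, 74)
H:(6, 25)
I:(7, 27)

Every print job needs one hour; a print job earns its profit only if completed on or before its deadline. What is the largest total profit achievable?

Sort by profit descending; place each in the latest free slot ≤ its deadline.
By profit: G(d2,74), F(d4,72), D(d2,65), C(d7,54), E(d1,35), A(d2,29), I(d7,27), H(d6,25), B(d3,13)
G→slot 2; F→slot 4; D→slot 1; C→slot 7; E skipped; A skipped; I→slot 6; H→slot 5; B→slot 3.
Profit = 65 + 74 + 13 + 72 + 25 + 27 + 54 = 330

330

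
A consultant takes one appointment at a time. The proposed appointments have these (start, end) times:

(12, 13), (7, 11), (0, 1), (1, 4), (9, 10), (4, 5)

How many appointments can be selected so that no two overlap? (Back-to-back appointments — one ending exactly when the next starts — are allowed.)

Greedy by earliest finish: after sorting by end time, pick each interval compatible with the last pick.
Sorted by end: (0,1)  (1,4)  (4,5)  (9,10)  (7,11)  (12,13)
take (0,1); take (1,4); take (4,5); take (9,10); skip (7,11); take (12,13).
Selected 5 appointments.

5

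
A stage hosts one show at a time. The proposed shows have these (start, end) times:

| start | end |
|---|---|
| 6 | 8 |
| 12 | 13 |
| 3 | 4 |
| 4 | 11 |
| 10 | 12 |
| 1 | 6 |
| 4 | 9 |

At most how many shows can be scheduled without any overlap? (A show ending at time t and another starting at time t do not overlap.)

4

Sort by end time and greedily take each interval whose start is ≥ the last chosen end.
Sorted by end: (3,4)  (1,6)  (6,8)  (4,9)  (4,11)  (10,12)  (12,13)
take (3,4); take (6,8); take (10,12); take (12,13).
Selected 4 shows.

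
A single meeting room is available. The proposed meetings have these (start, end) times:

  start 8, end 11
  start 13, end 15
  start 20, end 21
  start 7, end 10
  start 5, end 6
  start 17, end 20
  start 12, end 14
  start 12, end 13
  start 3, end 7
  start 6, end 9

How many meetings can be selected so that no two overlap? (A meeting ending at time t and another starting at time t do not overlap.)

By end time: (5,6), (3,7), (6,9), (7,10), (8,11), (12,13), (12,14), (13,15), (17,20), (20,21).
Pick (5,6); next start ≥ 6 → (6,9); next start ≥ 9 → (12,13); next start ≥ 13 → (13,15); next start ≥ 15 → (17,20); next start ≥ 20 → (20,21).
Selected 6 meetings.

6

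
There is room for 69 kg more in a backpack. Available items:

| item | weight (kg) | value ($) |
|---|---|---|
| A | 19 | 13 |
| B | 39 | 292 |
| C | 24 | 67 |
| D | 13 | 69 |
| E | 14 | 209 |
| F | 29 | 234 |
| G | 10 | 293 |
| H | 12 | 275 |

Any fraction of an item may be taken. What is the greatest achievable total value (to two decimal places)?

1040.95

Greedy by value/weight ratio, highest first.
Ratios (sorted): G 29.30, H 22.92, E 14.93, F 8.07, B 7.49, D 5.31, C 2.79, A 0.68
take G (10 @ 293); take H (12 @ 275); take E (14 @ 209); take F (29 @ 234); take 4/39 of B → 29.95. Capacity used 69/69.
Total value = 1040.95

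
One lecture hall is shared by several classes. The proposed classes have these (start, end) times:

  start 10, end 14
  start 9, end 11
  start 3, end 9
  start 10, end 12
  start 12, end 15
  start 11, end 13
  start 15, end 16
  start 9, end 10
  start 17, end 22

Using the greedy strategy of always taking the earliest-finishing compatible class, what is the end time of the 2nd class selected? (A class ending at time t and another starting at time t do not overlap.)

Greedy by earliest finish: after sorting by end time, pick each interval compatible with the last pick.
By end time: (3,9), (9,10), (9,11), (10,12), (11,13), (10,14), (12,15), (15,16), (17,22).
Pick (3,9); next start ≥ 9 → (9,10); next start ≥ 10 → (10,12); next start ≥ 12 → (12,15); next start ≥ 15 → (15,16); next start ≥ 16 → (17,22).
Selected: (3,9) (9,10) (10,12) (12,15) (15,16) (17,22)

10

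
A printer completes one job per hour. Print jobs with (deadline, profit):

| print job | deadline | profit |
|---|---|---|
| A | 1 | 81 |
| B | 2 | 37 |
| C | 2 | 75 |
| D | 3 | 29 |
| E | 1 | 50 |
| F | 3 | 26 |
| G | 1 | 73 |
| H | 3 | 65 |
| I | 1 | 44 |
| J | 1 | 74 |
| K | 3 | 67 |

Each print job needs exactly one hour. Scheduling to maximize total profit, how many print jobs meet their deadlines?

3

Take jobs in profit order; each goes to the latest open slot no later than its deadline.
By profit: A(d1,81), C(d2,75), J(d1,74), G(d1,73), K(d3,67), H(d3,65), E(d1,50), I(d1,44), B(d2,37), D(d3,29), F(d3,26)
A→slot 1; C→slot 2; J skipped; G skipped; K→slot 3; H skipped; E skipped; I skipped; B skipped; D skipped; F skipped.
3 of 11 scheduled.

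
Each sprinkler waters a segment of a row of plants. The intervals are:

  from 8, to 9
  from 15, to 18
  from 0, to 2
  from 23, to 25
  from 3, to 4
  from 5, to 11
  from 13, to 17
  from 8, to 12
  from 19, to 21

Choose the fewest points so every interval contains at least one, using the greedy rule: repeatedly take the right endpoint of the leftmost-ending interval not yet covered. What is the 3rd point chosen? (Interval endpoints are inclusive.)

9

Sort by right endpoint; whenever an interval is uncovered, place a point at its right end.
By right end: [0,2]  [3,4]  [8,9]  [5,11]  [8,12]  [13,17]  [15,18]  [19,21]  [23,25]
[0,2] uncovered → point at 2; [3,4] uncovered → point at 4; [8,9] uncovered → point at 9; [13,17] uncovered → point at 17; [19,21] uncovered → point at 21; [23,25] uncovered → point at 25.
Points: 2, 4, 9, 17, 21, 25 (6 total).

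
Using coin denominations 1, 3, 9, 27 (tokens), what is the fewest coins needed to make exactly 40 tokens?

4

Greedy: take as many of the largest coin as possible, then repeat with the remainder.
40 − 1×27→13 − 1×9→4 − 1×3→1 − 1×1→0
Total coins = 1 + 1 + 1 + 1 = 4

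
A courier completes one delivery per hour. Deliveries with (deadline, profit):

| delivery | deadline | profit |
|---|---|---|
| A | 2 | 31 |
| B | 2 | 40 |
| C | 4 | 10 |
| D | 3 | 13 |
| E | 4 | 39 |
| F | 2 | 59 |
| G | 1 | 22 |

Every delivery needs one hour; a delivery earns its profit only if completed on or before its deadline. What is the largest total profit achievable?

151

Take jobs in profit order; each goes to the latest open slot no later than its deadline.
Profit order: F=59 B=40 E=39 A=31 G=22 D=13 C=10
Assign: F→slot 2, B→slot 1, E→slot 4, A skipped, G skipped, D→slot 3, C skipped.
Slots: [1:B] [2:F] [3:D] [4:E]
Profit = 40 + 59 + 13 + 39 = 151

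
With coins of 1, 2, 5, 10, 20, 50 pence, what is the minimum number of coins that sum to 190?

Use the largest denomination that fits, subtract, and repeat.
190 = 3×50 + 2×20
Total coins = 3 + 2 = 5

5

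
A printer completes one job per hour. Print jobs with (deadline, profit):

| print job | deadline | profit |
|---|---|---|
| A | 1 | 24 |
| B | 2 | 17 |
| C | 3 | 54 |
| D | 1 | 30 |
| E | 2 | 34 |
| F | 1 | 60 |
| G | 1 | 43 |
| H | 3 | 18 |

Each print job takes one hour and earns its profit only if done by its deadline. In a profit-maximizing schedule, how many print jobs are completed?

By profit: F(d1,60), C(d3,54), G(d1,43), E(d2,34), D(d1,30), A(d1,24), H(d3,18), B(d2,17)
F→slot 1; C→slot 3; G skipped; E→slot 2; D skipped; A skipped; H skipped; B skipped.
3 of 8 scheduled.

3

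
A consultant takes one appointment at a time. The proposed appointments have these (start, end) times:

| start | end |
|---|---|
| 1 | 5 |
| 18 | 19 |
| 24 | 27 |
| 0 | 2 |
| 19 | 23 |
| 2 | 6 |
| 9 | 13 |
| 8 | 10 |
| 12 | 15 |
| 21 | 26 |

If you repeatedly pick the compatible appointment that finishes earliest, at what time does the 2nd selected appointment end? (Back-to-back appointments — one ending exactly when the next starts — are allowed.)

6

Greedy by earliest finish: after sorting by end time, pick each interval compatible with the last pick.
Sorted by end: (0,2)  (1,5)  (2,6)  (8,10)  (9,13)  (12,15)  (18,19)  (19,23)  (21,26)  (24,27)
take (0,2); take (2,6); take (8,10); skip (9,13); take (12,15); take (18,19); take (19,23); take (24,27).
Selected: (0,2) (2,6) (8,10) (12,15) (18,19) (19,23) (24,27)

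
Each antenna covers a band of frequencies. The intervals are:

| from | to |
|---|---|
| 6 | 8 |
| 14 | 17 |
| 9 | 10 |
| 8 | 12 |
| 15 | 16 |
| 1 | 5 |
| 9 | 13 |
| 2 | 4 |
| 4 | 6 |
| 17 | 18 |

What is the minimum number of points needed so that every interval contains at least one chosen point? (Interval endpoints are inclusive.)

Sorted: [2,4] [1,5] [4,6] [6,8] [9,10] [8,12] [9,13] [15,16] [14,17] [17,18]
{[2,4],[1,5],[4,6]} hit by 4; {[6,8]} hit by 8; {[9,10],[8,12],[9,13]} hit by 10; {[15,16],[14,17]} hit by 16; {[17,18]} hit by 18.
Points: 4, 8, 10, 16, 18 (5 total).

5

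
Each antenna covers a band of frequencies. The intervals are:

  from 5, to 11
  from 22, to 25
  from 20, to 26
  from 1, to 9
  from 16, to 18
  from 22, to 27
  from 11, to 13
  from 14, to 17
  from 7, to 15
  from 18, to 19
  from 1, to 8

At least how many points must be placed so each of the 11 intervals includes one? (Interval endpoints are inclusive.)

Process intervals by earliest right end; each time one isn't hit yet, stab at its right endpoint.
By right end: [1,8]  [1,9]  [5,11]  [11,13]  [7,15]  [14,17]  [16,18]  [18,19]  [22,25]  [20,26]  [22,27]
[1,8] uncovered → point at 8; [11,13] uncovered → point at 13; [14,17] uncovered → point at 17; [18,19] uncovered → point at 19; [22,25] uncovered → point at 25.
Points: 8, 13, 17, 19, 25 (5 total).

5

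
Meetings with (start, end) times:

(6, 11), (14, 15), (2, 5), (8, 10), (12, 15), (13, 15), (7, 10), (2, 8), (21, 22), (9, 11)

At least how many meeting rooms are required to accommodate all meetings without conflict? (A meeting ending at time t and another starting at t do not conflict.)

starts: [2, 2, 6, 7, 8, 9, 12, 13, 14, 21]
ends:   [5, 8, 10, 10, 11, 11, 15, 15, 15, 22]
s2→1 s2→2 e5→1 s6→2 s7→3 e8→2 s8→3 s9→4  — peak 4.

4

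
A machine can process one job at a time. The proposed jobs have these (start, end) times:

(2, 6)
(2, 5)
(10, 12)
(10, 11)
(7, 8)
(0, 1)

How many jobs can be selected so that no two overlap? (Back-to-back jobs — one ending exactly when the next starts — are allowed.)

Sort by end time and greedily take each interval whose start is ≥ the last chosen end.
Sorted by end: (0,1)  (2,5)  (2,6)  (7,8)  (10,11)  (10,12)
take (0,1); take (2,5); take (7,8); take (10,11).
Selected 4 jobs.

4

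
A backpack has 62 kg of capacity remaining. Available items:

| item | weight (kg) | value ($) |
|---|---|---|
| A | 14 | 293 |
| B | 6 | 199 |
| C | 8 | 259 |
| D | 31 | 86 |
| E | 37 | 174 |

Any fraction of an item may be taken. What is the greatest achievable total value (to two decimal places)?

Sort by value per unit weight and fill in that order.
Order: B (199/6=33.17) > C (259/8=32.38) > A (293/14=20.93) > E (174/37=4.70) > D (86/31=2.77)
Fill: take B (6 @ 199) → take C (8 @ 259) → take A (14 @ 293) → take 34/37 of E → 159.89; 62/62 used.
Total value = 910.89

910.89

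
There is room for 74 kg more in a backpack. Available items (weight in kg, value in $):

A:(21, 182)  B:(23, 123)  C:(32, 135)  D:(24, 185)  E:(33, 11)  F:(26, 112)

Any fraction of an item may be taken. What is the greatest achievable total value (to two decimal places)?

Sort by value per unit weight and fill in that order.
Ratios (sorted): A 8.67, D 7.71, B 5.35, F 4.31, C 4.22, E 0.33
take A (21 @ 182); take D (24 @ 185); take B (23 @ 123); take 6/26 of F → 25.85. Capacity used 74/74.
Total value = 515.85

515.85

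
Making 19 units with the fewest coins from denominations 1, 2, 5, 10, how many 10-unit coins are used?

1

19 − 1×10→9 − 1×5→4 − 2×2→0
Count of 10: 1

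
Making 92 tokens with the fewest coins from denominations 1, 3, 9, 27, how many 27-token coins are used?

Greedy: take as many of the largest coin as possible, then repeat with the remainder.
92 = 3×27 + 1×9 + 2×1
Count of 27: 3

3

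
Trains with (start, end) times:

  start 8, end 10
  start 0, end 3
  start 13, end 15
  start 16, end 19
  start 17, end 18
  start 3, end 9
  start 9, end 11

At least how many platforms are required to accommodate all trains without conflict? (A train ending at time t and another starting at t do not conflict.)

2

starts: [0, 3, 8, 9, 13, 16, 17]
ends:   [3, 9, 10, 11, 15, 18, 19]
s0→1 e3→0 s3→1 s8→2  — peak 2.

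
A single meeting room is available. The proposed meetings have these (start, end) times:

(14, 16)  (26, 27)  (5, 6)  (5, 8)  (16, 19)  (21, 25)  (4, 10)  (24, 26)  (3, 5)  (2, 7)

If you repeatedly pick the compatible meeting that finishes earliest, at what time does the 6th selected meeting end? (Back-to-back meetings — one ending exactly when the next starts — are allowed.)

27

Sort by end time and greedily take each interval whose start is ≥ the last chosen end.
By end time: (3,5), (5,6), (2,7), (5,8), (4,10), (14,16), (16,19), (21,25), (24,26), (26,27).
Pick (3,5); next start ≥ 5 → (5,6); next start ≥ 6 → (14,16); next start ≥ 16 → (16,19); next start ≥ 19 → (21,25); next start ≥ 25 → (26,27).
Selected: (3,5) (5,6) (14,16) (16,19) (21,25) (26,27)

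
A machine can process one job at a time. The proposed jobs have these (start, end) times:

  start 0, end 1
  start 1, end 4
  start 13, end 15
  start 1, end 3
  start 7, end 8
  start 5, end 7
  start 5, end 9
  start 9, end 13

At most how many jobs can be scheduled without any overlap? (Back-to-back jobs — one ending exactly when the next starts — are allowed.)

6

Greedy by earliest finish: after sorting by end time, pick each interval compatible with the last pick.
Sorted by end: (0,1)  (1,3)  (1,4)  (5,7)  (7,8)  (5,9)  (9,13)  (13,15)
take (0,1); take (1,3); take (5,7); take (7,8); take (9,13); take (13,15).
Selected 6 jobs.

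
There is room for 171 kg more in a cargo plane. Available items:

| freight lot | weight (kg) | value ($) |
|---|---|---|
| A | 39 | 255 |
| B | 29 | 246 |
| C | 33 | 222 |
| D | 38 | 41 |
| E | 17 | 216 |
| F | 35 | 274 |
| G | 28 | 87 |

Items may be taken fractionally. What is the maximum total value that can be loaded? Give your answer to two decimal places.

Sort by value per unit weight and fill in that order.
Order: E (216/17=12.71) > B (246/29=8.48) > F (274/35=7.83) > C (222/33=6.73) > A (255/39=6.54) > G (87/28=3.11) > D (41/38=1.08)
Fill: take E (17 @ 216) → take B (29 @ 246) → take F (35 @ 274) → take C (33 @ 222) → take A (39 @ 255) → take 18/28 of G → 55.93; 171/171 used.
Total value = 1268.93

1268.93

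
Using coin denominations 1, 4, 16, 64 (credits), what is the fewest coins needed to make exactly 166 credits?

7

166 − 2×64→38 − 2×16→6 − 1×4→2 − 2×1→0
Total coins = 2 + 2 + 1 + 2 = 7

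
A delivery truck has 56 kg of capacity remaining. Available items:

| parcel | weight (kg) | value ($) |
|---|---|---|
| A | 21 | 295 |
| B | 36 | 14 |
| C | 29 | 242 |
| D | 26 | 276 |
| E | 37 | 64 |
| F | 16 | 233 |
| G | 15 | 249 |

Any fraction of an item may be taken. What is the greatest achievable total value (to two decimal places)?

Ratios (sorted): G 16.60, F 14.56, A 14.05, D 10.62, C 8.34, E 1.73, B 0.39
take G (15 @ 249); take F (16 @ 233); take A (21 @ 295); take 4/26 of D → 42.46. Capacity used 56/56.
Total value = 819.46

819.46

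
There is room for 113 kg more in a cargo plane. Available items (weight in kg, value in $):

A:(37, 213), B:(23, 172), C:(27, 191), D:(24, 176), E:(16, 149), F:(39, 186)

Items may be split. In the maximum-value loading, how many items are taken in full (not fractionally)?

Sort by value per unit weight and fill in that order.
Order: E (149/16=9.31) > B (172/23=7.48) > D (176/24=7.33) > C (191/27=7.07) > A (213/37=5.76) > F (186/39=4.77)
Fill: take E (16 @ 149) → take B (23 @ 172) → take D (24 @ 176) → take C (27 @ 191) → take 23/37 of A → 132.41; 113/113 used.
4 item(s) taken whole; one partial (take 23/37 of A).

4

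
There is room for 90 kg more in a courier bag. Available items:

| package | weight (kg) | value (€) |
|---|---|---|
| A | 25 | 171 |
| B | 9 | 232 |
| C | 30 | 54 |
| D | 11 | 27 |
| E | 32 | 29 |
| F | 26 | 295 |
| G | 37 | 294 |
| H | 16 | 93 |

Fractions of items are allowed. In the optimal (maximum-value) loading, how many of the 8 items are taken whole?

Greedy by value/weight ratio, highest first.
Ratios (sorted): B 25.78, F 11.35, G 7.95, A 6.84, H 5.81, D 2.45, C 1.80, E 0.91
take B (9 @ 232); take F (26 @ 295); take G (37 @ 294); take 18/25 of A → 123.12. Capacity used 90/90.
3 item(s) taken whole; one partial (take 18/25 of A).

3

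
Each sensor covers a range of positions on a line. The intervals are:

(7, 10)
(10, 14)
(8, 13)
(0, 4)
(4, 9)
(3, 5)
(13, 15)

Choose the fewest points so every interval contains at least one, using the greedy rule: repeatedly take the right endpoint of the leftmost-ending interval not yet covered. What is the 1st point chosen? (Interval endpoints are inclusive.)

Sorted: [0,4] [3,5] [4,9] [7,10] [8,13] [10,14] [13,15]
{[0,4],[3,5],[4,9]} hit by 4; {[7,10],[8,13],[10,14]} hit by 10; {[13,15]} hit by 15.
Points: 4, 10, 15 (3 total).

4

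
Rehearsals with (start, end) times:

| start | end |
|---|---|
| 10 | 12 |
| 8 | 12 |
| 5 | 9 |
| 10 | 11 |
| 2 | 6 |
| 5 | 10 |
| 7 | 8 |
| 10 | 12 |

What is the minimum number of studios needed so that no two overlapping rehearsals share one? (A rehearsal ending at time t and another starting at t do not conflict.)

Count concurrent intervals with a sweep; the peak is the room count.
Events (time:±→running): 2:+→1 5:+→2 5:+→3 6:-→2 7:+→3 8:-→2 8:+→3 9:-→2 10:-→1 10:+→2 10:+→3 10:+→4 … peak 4.

4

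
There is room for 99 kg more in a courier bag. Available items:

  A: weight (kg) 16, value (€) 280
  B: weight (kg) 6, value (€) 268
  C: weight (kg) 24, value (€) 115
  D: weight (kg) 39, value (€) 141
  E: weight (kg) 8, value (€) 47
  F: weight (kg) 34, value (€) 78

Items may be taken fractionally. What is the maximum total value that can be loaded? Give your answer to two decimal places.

864.76

Order: B (268/6=44.67) > A (280/16=17.50) > E (47/8=5.88) > C (115/24=4.79) > D (141/39=3.62) > F (78/34=2.29)
Fill: take B (6 @ 268) → take A (16 @ 280) → take E (8 @ 47) → take C (24 @ 115) → take D (39 @ 141) → take 6/34 of F → 13.76; 99/99 used.
Total value = 864.76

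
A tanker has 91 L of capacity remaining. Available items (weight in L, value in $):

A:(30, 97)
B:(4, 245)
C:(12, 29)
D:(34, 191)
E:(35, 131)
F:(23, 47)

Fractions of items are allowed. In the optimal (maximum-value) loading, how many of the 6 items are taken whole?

Order: B (245/4=61.25) > D (191/34=5.62) > E (131/35=3.74) > A (97/30=3.23) > C (29/12=2.42) > F (47/23=2.04)
Fill: take B (4 @ 245) → take D (34 @ 191) → take E (35 @ 131) → take 18/30 of A → 58.20; 91/91 used.
3 item(s) taken whole; one partial (take 18/30 of A).

3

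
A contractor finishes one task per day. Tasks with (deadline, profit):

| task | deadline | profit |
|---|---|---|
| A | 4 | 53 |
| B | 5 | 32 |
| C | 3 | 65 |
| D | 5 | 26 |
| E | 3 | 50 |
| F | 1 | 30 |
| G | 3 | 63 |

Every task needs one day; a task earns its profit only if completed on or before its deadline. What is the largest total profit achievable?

By profit: C(d3,65), G(d3,63), A(d4,53), E(d3,50), B(d5,32), F(d1,30), D(d5,26)
C→slot 3; G→slot 2; A→slot 4; E→slot 1; B→slot 5; F skipped; D skipped.
Profit = 50 + 63 + 65 + 53 + 32 = 263

263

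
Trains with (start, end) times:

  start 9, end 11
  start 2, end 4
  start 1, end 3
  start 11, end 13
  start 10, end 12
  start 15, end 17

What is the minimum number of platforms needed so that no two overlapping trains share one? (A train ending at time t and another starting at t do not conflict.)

Events (time:±→running): 1:+→1 2:+→2 … peak 2.

2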